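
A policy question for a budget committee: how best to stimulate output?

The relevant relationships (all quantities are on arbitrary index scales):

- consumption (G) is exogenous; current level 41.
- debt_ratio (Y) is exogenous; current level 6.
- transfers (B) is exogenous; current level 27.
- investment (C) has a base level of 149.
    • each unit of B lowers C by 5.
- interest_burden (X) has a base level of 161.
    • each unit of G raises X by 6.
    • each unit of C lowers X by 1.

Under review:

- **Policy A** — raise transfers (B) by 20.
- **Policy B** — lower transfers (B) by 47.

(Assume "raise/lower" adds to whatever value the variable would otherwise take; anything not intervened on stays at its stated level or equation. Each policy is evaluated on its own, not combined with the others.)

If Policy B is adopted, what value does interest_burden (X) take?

158

Policy B (B − 47):
  G = 41
  B = 27 − 47 = -20
  C = 149 − 5·(-20) = 249
  X = 161 + 6·41 − 249 = 158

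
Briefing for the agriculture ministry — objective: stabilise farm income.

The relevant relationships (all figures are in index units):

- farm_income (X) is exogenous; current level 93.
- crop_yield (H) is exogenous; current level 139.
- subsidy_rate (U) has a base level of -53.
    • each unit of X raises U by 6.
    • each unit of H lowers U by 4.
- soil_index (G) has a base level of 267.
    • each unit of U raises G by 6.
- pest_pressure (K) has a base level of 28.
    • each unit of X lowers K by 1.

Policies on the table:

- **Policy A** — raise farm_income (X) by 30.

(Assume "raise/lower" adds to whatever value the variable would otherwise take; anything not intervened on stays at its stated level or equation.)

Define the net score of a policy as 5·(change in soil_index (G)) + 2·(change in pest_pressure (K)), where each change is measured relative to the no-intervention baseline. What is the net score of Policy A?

5340

Baseline:
  X = 93
  H = 139
  U = -53 + 6·93 − 4·139 = -51
  G = 267 + 6·(-51) = -39
  K = 28 − 93 = -65
Policy A (X + 30):
  X = 93 + 30 = 123
  H = 139
  U = -53 + 6·123 − 4·139 = 129
  G = 267 + 6·129 = 1041
  K = 28 − 123 = -95
ΔG = 1041 − (-39) = 1080; ΔK = -95 − (-65) = -30
Score = 5·1080 + 2·(-30) = 5340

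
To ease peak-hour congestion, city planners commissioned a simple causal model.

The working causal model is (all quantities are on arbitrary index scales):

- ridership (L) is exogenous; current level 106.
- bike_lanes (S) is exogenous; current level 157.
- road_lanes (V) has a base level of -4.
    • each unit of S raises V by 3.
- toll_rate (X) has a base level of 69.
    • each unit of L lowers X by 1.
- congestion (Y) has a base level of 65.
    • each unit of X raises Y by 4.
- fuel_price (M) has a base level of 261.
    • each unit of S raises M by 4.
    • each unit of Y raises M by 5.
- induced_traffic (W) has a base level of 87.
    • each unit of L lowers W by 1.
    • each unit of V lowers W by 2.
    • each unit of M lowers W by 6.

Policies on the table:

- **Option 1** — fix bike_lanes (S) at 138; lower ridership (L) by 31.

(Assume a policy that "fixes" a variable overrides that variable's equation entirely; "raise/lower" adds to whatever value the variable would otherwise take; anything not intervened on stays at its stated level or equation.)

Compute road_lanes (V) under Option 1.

Option 1 (S := 138, L − 31):
  S = 138
  V = -4 + 3·138 = 410

410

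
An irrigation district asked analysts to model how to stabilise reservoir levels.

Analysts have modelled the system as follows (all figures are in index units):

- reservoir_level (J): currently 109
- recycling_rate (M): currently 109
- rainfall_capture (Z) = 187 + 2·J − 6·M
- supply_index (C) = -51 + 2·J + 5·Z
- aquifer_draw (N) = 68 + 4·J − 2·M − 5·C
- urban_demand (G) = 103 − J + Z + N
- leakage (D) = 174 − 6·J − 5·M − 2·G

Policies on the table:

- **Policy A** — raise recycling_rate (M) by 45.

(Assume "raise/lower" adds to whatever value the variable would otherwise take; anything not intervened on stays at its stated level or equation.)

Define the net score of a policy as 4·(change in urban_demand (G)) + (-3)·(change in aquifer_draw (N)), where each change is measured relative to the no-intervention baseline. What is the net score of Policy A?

Baseline:
  J = 109
  M = 109
  Z = 187 + 2·109 − 6·109 = -249
  C = -51 + 2·109 + 5·(-249) = -1078
  N = 68 + 4·109 − 2·109 − 5·(-1078) = 5676
  G = 103 − 109 + (-249) + 5676 = 5421
Policy A (M + 45):
  J = 109
  M = 109 + 45 = 154
  Z = 187 + 2·109 − 6·154 = -519
  C = -51 + 2·109 + 5·(-519) = -2428
  N = 68 + 4·109 − 2·154 − 5·(-2428) = 12336
  G = 103 − 109 + (-519) + 12336 = 11811
ΔG = 11811 − 5421 = 6390; ΔN = 12336 − 5676 = 6660
Score = 4·6390 + (-3)·6660 = 5580

5580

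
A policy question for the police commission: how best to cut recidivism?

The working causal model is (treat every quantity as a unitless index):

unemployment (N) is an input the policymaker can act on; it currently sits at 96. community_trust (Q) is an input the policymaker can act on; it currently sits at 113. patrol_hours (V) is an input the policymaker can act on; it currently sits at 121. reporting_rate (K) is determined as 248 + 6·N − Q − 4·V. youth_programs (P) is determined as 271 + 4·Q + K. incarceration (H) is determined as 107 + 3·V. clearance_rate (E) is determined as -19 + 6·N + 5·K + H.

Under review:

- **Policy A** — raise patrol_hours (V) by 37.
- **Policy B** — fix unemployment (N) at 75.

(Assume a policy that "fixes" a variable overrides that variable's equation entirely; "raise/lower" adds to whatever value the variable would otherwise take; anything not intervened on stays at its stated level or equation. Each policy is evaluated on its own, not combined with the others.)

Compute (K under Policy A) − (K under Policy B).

-22

Policy A (V + 37):
  N = 96
  Q = 113
  V = 121 + 37 = 158
  K = 248 + 6·96 − 113 − 4·158 = 79
Policy B (N := 75):
  N = 75
  Q = 113
  V = 121
  K = 248 + 6·75 − 113 − 4·121 = 101
K: 79 − 101 = -22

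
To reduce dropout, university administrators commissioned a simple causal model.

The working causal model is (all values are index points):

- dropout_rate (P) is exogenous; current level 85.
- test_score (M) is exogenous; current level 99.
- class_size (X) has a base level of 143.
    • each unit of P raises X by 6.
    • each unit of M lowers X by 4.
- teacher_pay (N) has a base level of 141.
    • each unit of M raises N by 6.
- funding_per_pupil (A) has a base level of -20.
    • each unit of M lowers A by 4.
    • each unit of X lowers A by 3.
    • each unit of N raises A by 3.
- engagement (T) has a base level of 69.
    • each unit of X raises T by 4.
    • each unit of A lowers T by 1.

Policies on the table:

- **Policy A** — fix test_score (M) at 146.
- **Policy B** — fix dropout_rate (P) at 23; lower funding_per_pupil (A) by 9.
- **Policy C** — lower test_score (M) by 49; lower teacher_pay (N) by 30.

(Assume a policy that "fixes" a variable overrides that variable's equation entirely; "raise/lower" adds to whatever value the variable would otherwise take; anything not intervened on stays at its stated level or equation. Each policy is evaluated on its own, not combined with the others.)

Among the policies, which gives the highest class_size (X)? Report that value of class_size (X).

Policy A (M := 146):
  P = 85
  M = 146
  X = 143 + 6·85 − 4·146 = 69
Policy B (P := 23, A − 9):
  P = 23
  M = 99
  X = 143 + 6·23 − 4·99 = -115
Policy C (M − 49, N − 30):
  P = 85
  M = 99 − 49 = 50
  X = 143 + 6·85 − 4·50 = 453
Comparing — Policy A: X=69, Policy B: X=-115, Policy C: X=453. Highest is 453 (Policy C).

453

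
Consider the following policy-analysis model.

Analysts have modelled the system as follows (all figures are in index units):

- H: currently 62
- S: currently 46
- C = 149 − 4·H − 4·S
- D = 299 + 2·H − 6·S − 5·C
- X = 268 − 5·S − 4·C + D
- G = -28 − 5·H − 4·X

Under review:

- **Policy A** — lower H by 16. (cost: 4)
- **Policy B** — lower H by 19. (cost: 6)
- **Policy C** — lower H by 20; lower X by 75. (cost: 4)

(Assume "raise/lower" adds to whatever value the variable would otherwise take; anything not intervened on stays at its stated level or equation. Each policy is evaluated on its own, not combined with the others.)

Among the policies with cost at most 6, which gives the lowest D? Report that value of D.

1122

Policy A (H − 16):
  H = 62 − 16 = 46
  S = 46
  C = 149 − 4·46 − 4·46 = -219
  D = 299 + 2·46 − 6·46 − 5·(-219) = 1210
Policy B (H − 19):
  H = 62 − 19 = 43
  S = 46
  C = 149 − 4·43 − 4·46 = -207
  D = 299 + 2·43 − 6·46 − 5·(-207) = 1144
Policy C (H − 20, X − 75):
  H = 62 − 20 = 42
  S = 46
  C = 149 − 4·42 − 4·46 = -203
  D = 299 + 2·42 − 6·46 − 5·(-203) = 1122
Comparing — Policy A: D=1210, Policy B: D=1144, Policy C: D=1122. Lowest is 1122 (Policy C).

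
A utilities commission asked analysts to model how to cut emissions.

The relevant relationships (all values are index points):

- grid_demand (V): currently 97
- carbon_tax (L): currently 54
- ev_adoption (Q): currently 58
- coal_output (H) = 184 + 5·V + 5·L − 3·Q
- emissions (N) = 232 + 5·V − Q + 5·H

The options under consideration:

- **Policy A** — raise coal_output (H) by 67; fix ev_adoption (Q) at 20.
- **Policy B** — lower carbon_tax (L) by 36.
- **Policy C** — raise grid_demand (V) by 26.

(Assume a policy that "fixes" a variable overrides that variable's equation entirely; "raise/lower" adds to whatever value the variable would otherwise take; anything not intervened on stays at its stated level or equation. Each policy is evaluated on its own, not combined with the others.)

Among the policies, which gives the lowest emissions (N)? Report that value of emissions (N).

3584

Policy A (H + 67, Q := 20):
  V = 97
  L = 54
  Q = 20
  H = 184 + 5·97 + 5·54 − 3·20 (+67 from intervention) = 946
  N = 232 + 5·97 − 20 + 5·946 = 5427
Policy B (L − 36):
  V = 97
  L = 54 − 36 = 18
  Q = 58
  H = 184 + 5·97 + 5·18 − 3·58 = 585
  N = 232 + 5·97 − 58 + 5·585 = 3584
Policy C (V + 26):
  V = 97 + 26 = 123
  L = 54
  Q = 58
  H = 184 + 5·123 + 5·54 − 3·58 = 895
  N = 232 + 5·123 − 58 + 5·895 = 5264
Comparing — Policy A: N=5427, Policy B: N=3584, Policy C: N=5264. Lowest is 3584 (Policy B).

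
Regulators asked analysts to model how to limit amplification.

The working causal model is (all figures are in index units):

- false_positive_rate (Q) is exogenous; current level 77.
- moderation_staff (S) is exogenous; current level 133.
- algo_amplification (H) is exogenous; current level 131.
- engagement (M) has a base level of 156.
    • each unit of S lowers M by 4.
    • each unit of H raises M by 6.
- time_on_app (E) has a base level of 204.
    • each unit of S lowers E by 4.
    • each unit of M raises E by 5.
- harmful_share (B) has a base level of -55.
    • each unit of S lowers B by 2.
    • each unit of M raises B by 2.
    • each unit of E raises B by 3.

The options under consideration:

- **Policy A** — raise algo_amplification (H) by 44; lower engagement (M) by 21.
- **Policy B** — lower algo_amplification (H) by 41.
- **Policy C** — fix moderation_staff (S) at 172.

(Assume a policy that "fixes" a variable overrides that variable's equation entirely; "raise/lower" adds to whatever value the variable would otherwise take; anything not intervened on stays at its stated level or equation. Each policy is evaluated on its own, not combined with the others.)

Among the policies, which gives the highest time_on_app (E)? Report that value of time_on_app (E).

2937

Policy A (H + 44, M − 21):
  S = 133
  H = 131 + 44 = 175
  M = 156 − 4·133 + 6·175 (−21 from intervention) = 653
  E = 204 − 4·133 + 5·653 = 2937
Policy B (H − 41):
  S = 133
  H = 131 − 41 = 90
  M = 156 − 4·133 + 6·90 = 164
  E = 204 − 4·133 + 5·164 = 492
Policy C (S := 172):
  S = 172
  H = 131
  M = 156 − 4·172 + 6·131 = 254
  E = 204 − 4·172 + 5·254 = 786
Comparing — Policy A: E=2937, Policy B: E=492, Policy C: E=786. Highest is 2937 (Policy A).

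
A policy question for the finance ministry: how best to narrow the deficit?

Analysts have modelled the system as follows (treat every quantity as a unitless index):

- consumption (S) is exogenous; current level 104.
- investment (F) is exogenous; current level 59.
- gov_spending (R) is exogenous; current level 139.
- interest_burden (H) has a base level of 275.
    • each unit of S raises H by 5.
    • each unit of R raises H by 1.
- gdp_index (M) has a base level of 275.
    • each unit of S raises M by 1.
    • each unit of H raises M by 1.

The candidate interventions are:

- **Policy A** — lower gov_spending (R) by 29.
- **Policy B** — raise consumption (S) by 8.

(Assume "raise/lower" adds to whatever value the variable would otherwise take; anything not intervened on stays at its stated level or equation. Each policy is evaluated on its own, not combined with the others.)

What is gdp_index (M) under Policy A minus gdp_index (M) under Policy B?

Policy A (R − 29):
  S = 104
  R = 139 − 29 = 110
  H = 275 + 5·104 + 110 = 905
  M = 275 + 104 + 905 = 1284
Policy B (S + 8):
  S = 104 + 8 = 112
  R = 139
  H = 275 + 5·112 + 139 = 974
  M = 275 + 112 + 974 = 1361
M: 1284 − 1361 = -77

-77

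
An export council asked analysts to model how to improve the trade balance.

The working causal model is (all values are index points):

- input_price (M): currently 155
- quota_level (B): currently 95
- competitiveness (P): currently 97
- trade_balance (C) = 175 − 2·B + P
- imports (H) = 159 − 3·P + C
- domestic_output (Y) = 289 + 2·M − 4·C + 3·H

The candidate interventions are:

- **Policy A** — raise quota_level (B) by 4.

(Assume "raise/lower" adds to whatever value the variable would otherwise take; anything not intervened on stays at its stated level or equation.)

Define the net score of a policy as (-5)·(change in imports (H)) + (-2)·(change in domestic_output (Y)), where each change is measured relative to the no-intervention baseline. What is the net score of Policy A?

24

Baseline:
  M = 155
  B = 95
  P = 97
  C = 175 − 2·95 + 97 = 82
  H = 159 − 3·97 + 82 = -50
  Y = 289 + 2·155 − 4·82 + 3·(-50) = 121
Policy A (B + 4):
  M = 155
  B = 95 + 4 = 99
  P = 97
  C = 175 − 2·99 + 97 = 74
  H = 159 − 3·97 + 74 = -58
  Y = 289 + 2·155 − 4·74 + 3·(-58) = 129
ΔH = -58 − (-50) = -8; ΔY = 129 − 121 = 8
Score = (-5)·(-8) + (-2)·8 = 24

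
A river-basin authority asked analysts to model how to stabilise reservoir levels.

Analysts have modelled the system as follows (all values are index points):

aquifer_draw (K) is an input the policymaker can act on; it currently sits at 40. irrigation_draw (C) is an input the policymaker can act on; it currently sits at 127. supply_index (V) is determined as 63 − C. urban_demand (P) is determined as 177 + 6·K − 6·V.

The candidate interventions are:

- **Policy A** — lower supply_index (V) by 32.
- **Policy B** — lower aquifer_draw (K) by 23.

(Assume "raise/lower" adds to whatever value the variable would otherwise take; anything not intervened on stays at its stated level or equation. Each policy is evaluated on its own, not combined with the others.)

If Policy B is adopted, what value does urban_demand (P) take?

Policy B (K − 23):
  K = 40 − 23 = 17
  C = 127
  V = 63 − 127 = -64
  P = 177 + 6·17 − 6·(-64) = 663

663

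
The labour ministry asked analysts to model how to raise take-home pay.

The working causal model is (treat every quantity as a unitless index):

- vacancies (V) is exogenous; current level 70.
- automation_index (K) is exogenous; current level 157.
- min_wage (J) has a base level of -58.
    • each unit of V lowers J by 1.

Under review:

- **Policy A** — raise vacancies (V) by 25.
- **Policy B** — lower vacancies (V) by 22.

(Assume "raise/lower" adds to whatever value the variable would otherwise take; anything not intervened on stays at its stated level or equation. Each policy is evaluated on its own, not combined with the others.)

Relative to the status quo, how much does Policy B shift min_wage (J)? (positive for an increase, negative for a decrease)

Baseline:
  V = 70
  J = -58 − 70 = -128
Policy B (V − 22):
  V = 70 − 22 = 48
  J = -58 − 48 = -106
Change in J: -106 − (-128) = 22

22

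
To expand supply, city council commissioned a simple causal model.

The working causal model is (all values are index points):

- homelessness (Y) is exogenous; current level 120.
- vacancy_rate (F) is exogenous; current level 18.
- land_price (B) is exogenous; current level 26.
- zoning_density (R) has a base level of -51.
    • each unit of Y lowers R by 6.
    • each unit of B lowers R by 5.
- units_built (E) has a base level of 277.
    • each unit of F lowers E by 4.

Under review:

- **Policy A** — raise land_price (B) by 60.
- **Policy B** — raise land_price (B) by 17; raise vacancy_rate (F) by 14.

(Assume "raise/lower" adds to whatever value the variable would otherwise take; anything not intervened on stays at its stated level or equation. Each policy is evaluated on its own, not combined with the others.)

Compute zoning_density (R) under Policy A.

Policy A (B + 60):
  Y = 120
  B = 26 + 60 = 86
  R = -51 − 6·120 − 5·86 = -1201

-1201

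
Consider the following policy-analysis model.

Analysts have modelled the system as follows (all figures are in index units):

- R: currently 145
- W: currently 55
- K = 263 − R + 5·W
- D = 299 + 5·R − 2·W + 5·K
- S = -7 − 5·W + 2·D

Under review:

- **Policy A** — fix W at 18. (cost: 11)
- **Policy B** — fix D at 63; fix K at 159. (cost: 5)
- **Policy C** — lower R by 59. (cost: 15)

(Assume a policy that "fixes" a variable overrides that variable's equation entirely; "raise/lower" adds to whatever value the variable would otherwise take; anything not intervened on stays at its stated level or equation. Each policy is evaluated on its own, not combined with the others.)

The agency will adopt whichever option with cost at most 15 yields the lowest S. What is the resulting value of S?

-156

Policy A (W := 18):
  R = 145
  W = 18
  K = 263 − 145 + 5·18 = 208
  D = 299 + 5·145 − 2·18 + 5·208 = 2028
  S = -7 − 5·18 + 2·2028 = 3959
Policy B (D := 63, K := 159):
  R = 145
  W = 55
  K = 159
  D = 63
  S = -7 − 5·55 + 2·63 = -156
Policy C (R − 59):
  R = 145 − 59 = 86
  W = 55
  K = 263 − 86 + 5·55 = 452
  D = 299 + 5·86 − 2·55 + 5·452 = 2879
  S = -7 − 5·55 + 2·2879 = 5476
Comparing — Policy A: S=3959, Policy B: S=-156, Policy C: S=5476. Lowest is -156 (Policy B).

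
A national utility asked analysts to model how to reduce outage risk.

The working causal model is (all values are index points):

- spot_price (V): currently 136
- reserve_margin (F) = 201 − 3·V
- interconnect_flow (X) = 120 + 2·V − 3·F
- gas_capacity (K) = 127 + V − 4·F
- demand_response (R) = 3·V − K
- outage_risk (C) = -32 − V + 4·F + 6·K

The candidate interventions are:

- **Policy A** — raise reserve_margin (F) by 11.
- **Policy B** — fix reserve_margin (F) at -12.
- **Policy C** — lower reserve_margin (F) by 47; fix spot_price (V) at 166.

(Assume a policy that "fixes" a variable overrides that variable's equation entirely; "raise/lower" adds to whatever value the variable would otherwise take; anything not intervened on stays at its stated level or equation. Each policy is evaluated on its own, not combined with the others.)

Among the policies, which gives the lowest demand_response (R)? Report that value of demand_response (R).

Policy A (F + 11):
  V = 136
  F = 201 − 3·136 (+11 from intervention) = -196
  K = 127 + 136 − 4·(-196) = 1047
  R = 0 + 3·136 − 1047 = -639
Policy B (F := -12):
  V = 136
  F = -12
  K = 127 + 136 − 4·(-12) = 311
  R = 0 + 3·136 − 311 = 97
Policy C (F − 47, V := 166):
  V = 166
  F = 201 − 3·166 (−47 from intervention) = -344
  K = 127 + 166 − 4·(-344) = 1669
  R = 0 + 3·166 − 1669 = -1171
Comparing — Policy A: R=-639, Policy B: R=97, Policy C: R=-1171. Lowest is -1171 (Policy C).

-1171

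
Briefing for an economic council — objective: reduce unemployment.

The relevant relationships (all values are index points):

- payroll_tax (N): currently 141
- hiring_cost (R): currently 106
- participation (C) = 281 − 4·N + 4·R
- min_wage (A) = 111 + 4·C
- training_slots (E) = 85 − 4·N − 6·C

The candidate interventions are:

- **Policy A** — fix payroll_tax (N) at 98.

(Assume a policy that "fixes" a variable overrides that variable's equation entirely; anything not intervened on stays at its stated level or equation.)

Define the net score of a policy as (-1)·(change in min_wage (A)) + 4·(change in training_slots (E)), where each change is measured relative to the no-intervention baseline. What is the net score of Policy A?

Baseline:
  N = 141
  R = 106
  C = 281 − 4·141 + 4·106 = 141
  A = 111 + 4·141 = 675
  E = 85 − 4·141 − 6·141 = -1325
Policy A (N := 98):
  N = 98
  R = 106
  C = 281 − 4·98 + 4·106 = 313
  A = 111 + 4·313 = 1363
  E = 85 − 4·98 − 6·313 = -2185
ΔA = 1363 − 675 = 688; ΔE = -2185 − (-1325) = -860
Score = (-1)·688 + 4·(-860) = -4128

-4128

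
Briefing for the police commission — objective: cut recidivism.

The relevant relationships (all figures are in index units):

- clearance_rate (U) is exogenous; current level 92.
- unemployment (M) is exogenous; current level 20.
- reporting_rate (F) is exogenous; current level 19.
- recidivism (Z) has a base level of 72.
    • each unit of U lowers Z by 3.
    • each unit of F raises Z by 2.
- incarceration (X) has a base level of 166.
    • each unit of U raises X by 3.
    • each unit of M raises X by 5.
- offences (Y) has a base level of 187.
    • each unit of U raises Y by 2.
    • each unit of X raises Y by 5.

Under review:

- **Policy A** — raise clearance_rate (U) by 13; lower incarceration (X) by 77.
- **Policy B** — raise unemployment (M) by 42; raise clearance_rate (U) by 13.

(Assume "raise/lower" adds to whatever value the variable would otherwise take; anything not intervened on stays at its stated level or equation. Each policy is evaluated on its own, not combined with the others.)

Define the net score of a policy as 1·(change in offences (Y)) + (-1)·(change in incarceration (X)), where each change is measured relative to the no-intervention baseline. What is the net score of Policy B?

1022

Baseline:
  U = 92
  M = 20
  X = 166 + 3·92 + 5·20 = 542
  Y = 187 + 2·92 + 5·542 = 3081
Policy B (M + 42, U + 13):
  U = 92 + 13 = 105
  M = 20 + 42 = 62
  X = 166 + 3·105 + 5·62 = 791
  Y = 187 + 2·105 + 5·791 = 4352
ΔY = 4352 − 3081 = 1271; ΔX = 791 − 542 = 249
Score = 1·1271 + (-1)·249 = 1022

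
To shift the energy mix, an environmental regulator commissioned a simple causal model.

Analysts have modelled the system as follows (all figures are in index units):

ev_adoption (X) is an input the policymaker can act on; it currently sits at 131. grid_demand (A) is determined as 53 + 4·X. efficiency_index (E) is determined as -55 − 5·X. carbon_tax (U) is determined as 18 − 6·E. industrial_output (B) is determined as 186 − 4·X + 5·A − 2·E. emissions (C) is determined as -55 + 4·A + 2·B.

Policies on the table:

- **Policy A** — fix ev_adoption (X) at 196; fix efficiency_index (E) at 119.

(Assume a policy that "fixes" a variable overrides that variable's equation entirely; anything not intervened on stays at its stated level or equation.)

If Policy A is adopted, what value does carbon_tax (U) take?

-696

Policy A (X := 196, E := 119):
  X = 196
  E = 119
  U = 18 − 6·119 = -696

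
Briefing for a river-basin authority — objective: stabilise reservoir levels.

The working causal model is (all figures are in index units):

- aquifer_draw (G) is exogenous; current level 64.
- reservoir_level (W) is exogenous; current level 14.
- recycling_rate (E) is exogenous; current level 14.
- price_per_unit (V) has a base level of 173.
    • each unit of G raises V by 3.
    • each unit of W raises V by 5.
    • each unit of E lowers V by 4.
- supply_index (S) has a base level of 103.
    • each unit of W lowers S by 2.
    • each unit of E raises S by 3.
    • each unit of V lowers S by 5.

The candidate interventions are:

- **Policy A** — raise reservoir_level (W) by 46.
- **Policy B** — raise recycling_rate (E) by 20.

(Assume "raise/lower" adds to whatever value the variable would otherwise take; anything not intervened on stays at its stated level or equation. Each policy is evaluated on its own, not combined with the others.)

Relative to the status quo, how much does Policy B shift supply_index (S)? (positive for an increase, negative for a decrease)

460

Baseline:
  G = 64
  W = 14
  E = 14
  V = 173 + 3·64 + 5·14 − 4·14 = 379
  S = 103 − 2·14 + 3·14 − 5·379 = -1778
Policy B (E + 20):
  G = 64
  W = 14
  E = 14 + 20 = 34
  V = 173 + 3·64 + 5·14 − 4·34 = 299
  S = 103 − 2·14 + 3·34 − 5·299 = -1318
Change in S: -1318 − (-1778) = 460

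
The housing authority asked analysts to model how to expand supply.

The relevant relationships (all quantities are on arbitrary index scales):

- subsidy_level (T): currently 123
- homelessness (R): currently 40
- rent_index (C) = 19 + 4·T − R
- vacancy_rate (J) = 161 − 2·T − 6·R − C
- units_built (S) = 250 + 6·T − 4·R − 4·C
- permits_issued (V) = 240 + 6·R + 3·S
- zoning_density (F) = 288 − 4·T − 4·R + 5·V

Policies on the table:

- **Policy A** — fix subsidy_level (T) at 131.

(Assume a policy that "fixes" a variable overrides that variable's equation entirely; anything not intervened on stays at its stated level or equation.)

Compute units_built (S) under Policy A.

-1136

Policy A (T := 131):
  T = 131
  R = 40
  C = 19 + 4·131 − 40 = 503
  S = 250 + 6·131 − 4·40 − 4·503 = -1136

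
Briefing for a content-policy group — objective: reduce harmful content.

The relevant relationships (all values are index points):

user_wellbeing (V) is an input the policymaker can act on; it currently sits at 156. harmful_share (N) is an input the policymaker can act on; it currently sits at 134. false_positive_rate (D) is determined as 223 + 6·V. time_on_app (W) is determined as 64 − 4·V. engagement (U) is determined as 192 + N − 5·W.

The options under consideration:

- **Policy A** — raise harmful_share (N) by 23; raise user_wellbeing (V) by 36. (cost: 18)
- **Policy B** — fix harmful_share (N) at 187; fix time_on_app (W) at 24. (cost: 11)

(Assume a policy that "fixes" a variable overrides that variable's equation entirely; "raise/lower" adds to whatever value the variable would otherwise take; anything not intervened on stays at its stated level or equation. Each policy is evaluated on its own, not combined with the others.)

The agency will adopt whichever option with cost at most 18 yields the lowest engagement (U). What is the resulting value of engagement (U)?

259

Policy A (N + 23, V + 36):
  V = 156 + 36 = 192
  N = 134 + 23 = 157
  W = 64 − 4·192 = -704
  U = 192 + 157 − 5·(-704) = 3869
Policy B (N := 187, W := 24):
  V = 156
  N = 187
  W = 24
  U = 192 + 187 − 5·24 = 259
Comparing — Policy A: U=3869, Policy B: U=259. Lowest is 259 (Policy B).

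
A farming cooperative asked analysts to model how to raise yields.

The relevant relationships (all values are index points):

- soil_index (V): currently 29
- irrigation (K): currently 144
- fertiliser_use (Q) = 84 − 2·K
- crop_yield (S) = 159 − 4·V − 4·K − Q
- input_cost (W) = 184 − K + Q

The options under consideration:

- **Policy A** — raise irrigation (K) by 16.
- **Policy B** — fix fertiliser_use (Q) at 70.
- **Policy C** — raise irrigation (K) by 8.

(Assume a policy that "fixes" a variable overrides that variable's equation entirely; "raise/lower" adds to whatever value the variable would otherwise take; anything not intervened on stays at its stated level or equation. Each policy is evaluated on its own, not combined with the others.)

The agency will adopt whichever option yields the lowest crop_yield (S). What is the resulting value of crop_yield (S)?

-603

Policy A (K + 16):
  V = 29
  K = 144 + 16 = 160
  Q = 84 − 2·160 = -236
  S = 159 − 4·29 − 4·160 − (-236) = -361
Policy B (Q := 70):
  V = 29
  K = 144
  Q = 70
  S = 159 − 4·29 − 4·144 − 70 = -603
Policy C (K + 8):
  V = 29
  K = 144 + 8 = 152
  Q = 84 − 2·152 = -220
  S = 159 − 4·29 − 4·152 − (-220) = -345
Comparing — Policy A: S=-361, Policy B: S=-603, Policy C: S=-345. Lowest is -603 (Policy B).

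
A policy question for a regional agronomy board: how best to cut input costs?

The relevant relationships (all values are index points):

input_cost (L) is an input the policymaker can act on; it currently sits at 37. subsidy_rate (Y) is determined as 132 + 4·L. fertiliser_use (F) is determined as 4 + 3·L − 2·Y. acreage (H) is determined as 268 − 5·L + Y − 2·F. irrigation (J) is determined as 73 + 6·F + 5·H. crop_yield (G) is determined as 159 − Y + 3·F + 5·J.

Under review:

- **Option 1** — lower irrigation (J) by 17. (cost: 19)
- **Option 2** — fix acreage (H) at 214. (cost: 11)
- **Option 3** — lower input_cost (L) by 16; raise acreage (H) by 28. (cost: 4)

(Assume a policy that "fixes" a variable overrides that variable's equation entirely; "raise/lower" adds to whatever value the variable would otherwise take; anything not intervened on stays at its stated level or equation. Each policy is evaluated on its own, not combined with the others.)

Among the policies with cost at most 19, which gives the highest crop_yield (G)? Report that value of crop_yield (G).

Option 1 (J − 17):
  L = 37
  Y = 132 + 4·37 = 280
  F = 4 + 3·37 − 2·280 = -445
  H = 268 − 5·37 + 280 − 2·(-445) = 1253
  J = 73 + 6·(-445) + 5·1253 (−17 from intervention) = 3651
  G = 159 − 280 + 3·(-445) + 5·3651 = 16799
Option 2 (H := 214):
  L = 37
  Y = 132 + 4·37 = 280
  F = 4 + 3·37 − 2·280 = -445
  H = 214
  J = 73 + 6·(-445) + 5·214 = -1527
  G = 159 − 280 + 3·(-445) + 5·(-1527) = -9091
Option 3 (L − 16, H + 28):
  L = 37 − 16 = 21
  Y = 132 + 4·21 = 216
  F = 4 + 3·21 − 2·216 = -365
  H = 268 − 5·21 + 216 − 2·(-365) (+28 from intervention) = 1137
  J = 73 + 6·(-365) + 5·1137 = 3568
  G = 159 − 216 + 3·(-365) + 5·3568 = 16688
Comparing — Option 1: G=16799, Option 2: G=-9091, Option 3: G=16688. Highest is 16799 (Option 1).

16799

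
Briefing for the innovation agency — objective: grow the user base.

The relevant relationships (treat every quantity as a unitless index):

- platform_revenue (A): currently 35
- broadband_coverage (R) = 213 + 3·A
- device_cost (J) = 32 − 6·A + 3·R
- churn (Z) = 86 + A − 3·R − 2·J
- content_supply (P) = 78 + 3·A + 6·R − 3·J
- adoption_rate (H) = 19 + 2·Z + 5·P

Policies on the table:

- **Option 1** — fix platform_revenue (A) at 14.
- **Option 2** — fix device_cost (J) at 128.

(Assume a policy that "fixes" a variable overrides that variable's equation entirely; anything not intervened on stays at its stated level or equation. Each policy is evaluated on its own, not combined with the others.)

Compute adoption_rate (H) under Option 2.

6376

Option 2 (J := 128):
  A = 35
  R = 213 + 3·35 = 318
  J = 128
  Z = 86 + 35 − 3·318 − 2·128 = -1089
  P = 78 + 3·35 + 6·318 − 3·128 = 1707
  H = 19 + 2·(-1089) + 5·1707 = 6376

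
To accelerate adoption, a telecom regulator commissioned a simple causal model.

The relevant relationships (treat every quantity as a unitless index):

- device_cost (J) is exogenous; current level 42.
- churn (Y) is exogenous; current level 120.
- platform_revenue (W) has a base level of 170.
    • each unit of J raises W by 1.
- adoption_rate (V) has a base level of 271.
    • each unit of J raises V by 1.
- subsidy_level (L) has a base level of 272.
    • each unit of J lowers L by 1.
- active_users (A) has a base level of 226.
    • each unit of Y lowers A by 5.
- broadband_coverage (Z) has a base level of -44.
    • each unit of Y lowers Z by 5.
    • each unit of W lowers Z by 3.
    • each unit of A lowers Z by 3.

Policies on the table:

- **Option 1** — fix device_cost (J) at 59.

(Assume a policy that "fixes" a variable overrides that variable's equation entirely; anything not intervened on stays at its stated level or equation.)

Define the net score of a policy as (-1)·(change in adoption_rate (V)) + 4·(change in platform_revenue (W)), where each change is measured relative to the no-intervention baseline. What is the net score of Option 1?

Baseline:
  J = 42
  W = 170 + 42 = 212
  V = 271 + 42 = 313
Option 1 (J := 59):
  J = 59
  W = 170 + 59 = 229
  V = 271 + 59 = 330
ΔV = 330 − 313 = 17; ΔW = 229 − 212 = 17
Score = (-1)·17 + 4·17 = 51

51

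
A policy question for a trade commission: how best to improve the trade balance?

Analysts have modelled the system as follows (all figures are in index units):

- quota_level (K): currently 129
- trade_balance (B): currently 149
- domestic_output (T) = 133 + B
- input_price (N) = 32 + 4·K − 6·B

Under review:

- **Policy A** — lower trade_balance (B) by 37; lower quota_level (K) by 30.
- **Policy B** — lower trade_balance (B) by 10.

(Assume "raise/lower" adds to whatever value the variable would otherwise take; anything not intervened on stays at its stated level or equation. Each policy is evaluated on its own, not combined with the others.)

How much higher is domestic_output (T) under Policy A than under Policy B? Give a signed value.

-27

Policy A (B − 37, K − 30):
  B = 149 − 37 = 112
  T = 133 + 112 = 245
Policy B (B − 10):
  B = 149 − 10 = 139
  T = 133 + 139 = 272
T: 245 − 272 = -27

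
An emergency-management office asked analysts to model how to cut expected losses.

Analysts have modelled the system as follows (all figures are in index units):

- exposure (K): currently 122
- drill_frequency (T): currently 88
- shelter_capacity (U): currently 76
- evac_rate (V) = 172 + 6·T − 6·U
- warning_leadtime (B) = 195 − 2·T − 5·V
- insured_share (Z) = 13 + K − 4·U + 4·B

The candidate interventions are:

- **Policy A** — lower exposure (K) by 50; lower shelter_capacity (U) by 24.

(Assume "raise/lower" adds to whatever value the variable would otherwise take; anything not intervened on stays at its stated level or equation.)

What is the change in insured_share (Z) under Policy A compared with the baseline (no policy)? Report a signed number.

-2834

Baseline:
  K = 122
  T = 88
  U = 76
  V = 172 + 6·88 − 6·76 = 244
  B = 195 − 2·88 − 5·244 = -1201
  Z = 13 + 122 − 4·76 + 4·(-1201) = -4973
Policy A (K − 50, U − 24):
  K = 122 − 50 = 72
  T = 88
  U = 76 − 24 = 52
  V = 172 + 6·88 − 6·52 = 388
  B = 195 − 2·88 − 5·388 = -1921
  Z = 13 + 72 − 4·52 + 4·(-1921) = -7807
Change in Z: -7807 − (-4973) = -2834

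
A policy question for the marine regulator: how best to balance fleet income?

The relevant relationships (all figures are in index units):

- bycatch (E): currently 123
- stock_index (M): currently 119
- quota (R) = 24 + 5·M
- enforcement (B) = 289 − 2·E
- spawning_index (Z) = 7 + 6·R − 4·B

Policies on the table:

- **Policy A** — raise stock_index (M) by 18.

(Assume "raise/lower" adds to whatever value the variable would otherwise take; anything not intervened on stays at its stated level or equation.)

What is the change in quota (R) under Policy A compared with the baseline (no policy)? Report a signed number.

Baseline:
  M = 119
  R = 24 + 5·119 = 619
Policy A (M + 18):
  M = 119 + 18 = 137
  R = 24 + 5·137 = 709
Change in R: 709 − 619 = 90

90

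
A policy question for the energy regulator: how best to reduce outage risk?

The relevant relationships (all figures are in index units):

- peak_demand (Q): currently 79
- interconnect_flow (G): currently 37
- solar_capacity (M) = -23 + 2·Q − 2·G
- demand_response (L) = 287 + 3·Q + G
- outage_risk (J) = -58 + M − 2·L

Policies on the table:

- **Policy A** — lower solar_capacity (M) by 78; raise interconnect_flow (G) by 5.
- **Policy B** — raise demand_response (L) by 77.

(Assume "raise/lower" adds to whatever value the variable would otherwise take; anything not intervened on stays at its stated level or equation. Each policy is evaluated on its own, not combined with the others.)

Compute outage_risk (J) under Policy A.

-1217

Policy A (M − 78, G + 5):
  Q = 79
  G = 37 + 5 = 42
  M = -23 + 2·79 − 2·42 (−78 from intervention) = -27
  L = 287 + 3·79 + 42 = 566
  J = -58 + (-27) − 2·566 = -1217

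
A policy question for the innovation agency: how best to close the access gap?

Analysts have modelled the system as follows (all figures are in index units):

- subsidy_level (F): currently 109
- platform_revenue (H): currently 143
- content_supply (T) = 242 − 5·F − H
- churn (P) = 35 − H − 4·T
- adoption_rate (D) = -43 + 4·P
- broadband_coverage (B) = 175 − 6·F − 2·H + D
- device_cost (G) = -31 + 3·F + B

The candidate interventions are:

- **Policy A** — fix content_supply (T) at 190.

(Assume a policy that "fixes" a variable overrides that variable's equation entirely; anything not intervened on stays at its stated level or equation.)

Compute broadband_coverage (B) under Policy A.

Policy A (T := 190):
  F = 109
  H = 143
  T = 190
  P = 35 − 143 − 4·190 = -868
  D = -43 + 4·(-868) = -3515
  B = 175 − 6·109 − 2·143 + (-3515) = -4280

-4280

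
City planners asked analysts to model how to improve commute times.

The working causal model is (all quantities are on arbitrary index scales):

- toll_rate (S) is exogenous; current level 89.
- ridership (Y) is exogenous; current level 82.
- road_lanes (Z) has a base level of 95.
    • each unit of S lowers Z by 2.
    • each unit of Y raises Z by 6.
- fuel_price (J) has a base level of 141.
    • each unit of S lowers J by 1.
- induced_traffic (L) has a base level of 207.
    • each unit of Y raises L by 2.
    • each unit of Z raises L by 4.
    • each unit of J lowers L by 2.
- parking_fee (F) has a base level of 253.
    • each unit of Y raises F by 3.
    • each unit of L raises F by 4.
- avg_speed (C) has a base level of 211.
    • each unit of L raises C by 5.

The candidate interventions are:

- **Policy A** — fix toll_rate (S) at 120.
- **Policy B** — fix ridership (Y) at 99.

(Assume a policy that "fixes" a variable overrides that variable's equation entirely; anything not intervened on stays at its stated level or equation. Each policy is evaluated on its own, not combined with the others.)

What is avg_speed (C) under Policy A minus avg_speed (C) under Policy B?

Policy A (S := 120):
  S = 120
  Y = 82
  Z = 95 − 2·120 + 6·82 = 347
  J = 141 − 120 = 21
  L = 207 + 2·82 + 4·347 − 2·21 = 1717
  C = 211 + 5·1717 = 8796
Policy B (Y := 99):
  S = 89
  Y = 99
  Z = 95 − 2·89 + 6·99 = 511
  J = 141 − 89 = 52
  L = 207 + 2·99 + 4·511 − 2·52 = 2345
  C = 211 + 5·2345 = 11936
C: 8796 − 11936 = -3140

-3140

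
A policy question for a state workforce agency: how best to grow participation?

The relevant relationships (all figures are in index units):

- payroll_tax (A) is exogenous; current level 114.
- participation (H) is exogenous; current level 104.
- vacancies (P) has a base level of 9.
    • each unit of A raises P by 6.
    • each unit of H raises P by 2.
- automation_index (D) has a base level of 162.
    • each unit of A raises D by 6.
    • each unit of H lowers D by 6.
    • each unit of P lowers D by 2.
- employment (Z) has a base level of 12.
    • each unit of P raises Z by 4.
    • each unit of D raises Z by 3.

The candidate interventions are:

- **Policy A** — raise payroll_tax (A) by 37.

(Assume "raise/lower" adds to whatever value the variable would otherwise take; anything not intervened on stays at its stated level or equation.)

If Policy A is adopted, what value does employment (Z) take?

Policy A (A + 37):
  A = 114 + 37 = 151
  H = 104
  P = 9 + 6·151 + 2·104 = 1123
  D = 162 + 6·151 − 6·104 − 2·1123 = -1802
  Z = 12 + 4·1123 + 3·(-1802) = -902

-902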